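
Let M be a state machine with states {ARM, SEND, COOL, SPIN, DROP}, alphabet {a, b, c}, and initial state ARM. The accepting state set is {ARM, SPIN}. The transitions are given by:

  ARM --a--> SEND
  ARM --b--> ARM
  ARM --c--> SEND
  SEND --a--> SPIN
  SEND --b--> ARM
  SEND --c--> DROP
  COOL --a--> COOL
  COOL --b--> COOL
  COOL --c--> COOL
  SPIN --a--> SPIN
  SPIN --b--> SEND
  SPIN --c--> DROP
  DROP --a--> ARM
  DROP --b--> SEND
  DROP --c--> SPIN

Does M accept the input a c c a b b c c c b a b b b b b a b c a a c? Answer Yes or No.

ARM → SEND → DROP → SPIN → SPIN → SEND → ARM → SEND → DROP → SPIN → SEND → SPIN → SEND → ARM → ARM → ARM → ARM → SEND → ARM → SEND → SPIN → SPIN → DROP
End state DROP is not accepting.

No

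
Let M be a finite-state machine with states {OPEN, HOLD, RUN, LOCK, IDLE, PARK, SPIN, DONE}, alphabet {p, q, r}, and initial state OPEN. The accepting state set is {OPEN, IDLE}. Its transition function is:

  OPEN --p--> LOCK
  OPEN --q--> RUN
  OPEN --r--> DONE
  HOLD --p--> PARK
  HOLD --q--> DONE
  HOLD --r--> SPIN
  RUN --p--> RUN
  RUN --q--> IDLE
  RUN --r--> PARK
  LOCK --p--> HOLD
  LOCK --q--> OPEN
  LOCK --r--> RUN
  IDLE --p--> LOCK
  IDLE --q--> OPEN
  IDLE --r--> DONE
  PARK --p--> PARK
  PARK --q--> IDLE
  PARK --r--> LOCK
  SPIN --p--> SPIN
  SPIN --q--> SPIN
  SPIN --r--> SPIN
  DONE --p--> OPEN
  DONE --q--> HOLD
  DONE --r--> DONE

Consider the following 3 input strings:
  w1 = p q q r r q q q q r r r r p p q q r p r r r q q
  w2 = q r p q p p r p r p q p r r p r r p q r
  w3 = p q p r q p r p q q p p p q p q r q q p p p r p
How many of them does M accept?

w1: Trace: OPEN -p-> LOCK -q-> OPEN -q-> RUN -r-> PARK -r-> LOCK -q-> OPEN -q-> RUN -q-> IDLE -q-> OPEN -r-> DONE -r-> DONE -r-> DONE -r-> DONE -p-> OPEN -p-> LOCK -q-> OPEN -q-> RUN -r-> PARK -p-> PARK -r-> LOCK -r-> RUN -r-> PARK -q-> IDLE -q-> OPEN  → end OPEN, accepted
w2: Trace: OPEN -q-> RUN -r-> PARK -p-> PARK -q-> IDLE -p-> LOCK -p-> HOLD -r-> SPIN -p-> SPIN -r-> SPIN -p-> SPIN -q-> SPIN -p-> SPIN -r-> SPIN -r-> SPIN -p-> SPIN -r-> SPIN -r-> SPIN -p-> SPIN -q-> SPIN -r-> SPIN  → end SPIN, rejected
w3: Trace: OPEN -p-> LOCK -q-> OPEN -p-> LOCK -r-> RUN -q-> IDLE -p-> LOCK -r-> RUN -p-> RUN -q-> IDLE -q-> OPEN -p-> LOCK -p-> HOLD -p-> PARK -q-> IDLE -p-> LOCK -q-> OPEN -r-> DONE -q-> HOLD -q-> DONE -p-> OPEN -p-> LOCK -p-> HOLD -r-> SPIN -p-> SPIN  → end SPIN, rejected

1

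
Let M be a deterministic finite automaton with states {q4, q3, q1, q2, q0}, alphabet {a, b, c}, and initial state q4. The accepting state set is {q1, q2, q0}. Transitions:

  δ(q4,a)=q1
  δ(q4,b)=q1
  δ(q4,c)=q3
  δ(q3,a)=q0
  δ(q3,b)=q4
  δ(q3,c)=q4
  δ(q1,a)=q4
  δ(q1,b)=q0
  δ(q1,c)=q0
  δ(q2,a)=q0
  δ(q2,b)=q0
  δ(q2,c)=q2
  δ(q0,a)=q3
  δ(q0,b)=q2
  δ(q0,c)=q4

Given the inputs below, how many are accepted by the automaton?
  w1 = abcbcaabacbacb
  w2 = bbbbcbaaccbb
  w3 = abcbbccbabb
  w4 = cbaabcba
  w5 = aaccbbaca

4

w1: q4 → q1 → q0 → q4 → q1 → q0 → q3 → q0 → q2 → q0 → q4 → q1 → q4 → q3 → q4  → end q4, rejected
w2: q4 → q1 → q0 → q2 → q0 → q4 → q1 → q4 → q1 → q0 → q4 → q1 → q0  → end q0, accepted
w3: q4 → q1 → q0 → q4 → q1 → q0 → q4 → q3 → q4 → q1 → q0 → q2  → end q2, accepted
w4: q4 → q3 → q4 → q1 → q4 → q1 → q0 → q2 → q0  → end q0, accepted
w5: q4 → q1 → q4 → q3 → q4 → q1 → q0 → q3 → q4 → q1  → end q1, accepted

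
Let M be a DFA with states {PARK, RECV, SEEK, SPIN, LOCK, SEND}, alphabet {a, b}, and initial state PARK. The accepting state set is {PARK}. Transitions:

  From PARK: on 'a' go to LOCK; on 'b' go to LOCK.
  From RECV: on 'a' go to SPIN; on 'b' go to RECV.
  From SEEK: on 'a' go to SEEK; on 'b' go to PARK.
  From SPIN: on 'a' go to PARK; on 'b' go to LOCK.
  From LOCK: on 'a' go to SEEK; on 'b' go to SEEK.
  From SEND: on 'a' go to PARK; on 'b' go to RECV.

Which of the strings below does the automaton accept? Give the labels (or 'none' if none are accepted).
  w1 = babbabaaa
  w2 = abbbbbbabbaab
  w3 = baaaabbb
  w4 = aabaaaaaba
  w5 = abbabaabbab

w2, w5

w1: PARK → LOCK → SEEK → PARK → LOCK → SEEK → PARK → LOCK → SEEK → SEEK  → end SEEK, rejected
w2: PARK → LOCK → SEEK → PARK → LOCK → SEEK → PARK → LOCK → SEEK → PARK → LOCK → SEEK → SEEK → PARK  → end PARK, accepted
w3: PARK → LOCK → SEEK → SEEK → SEEK → SEEK → PARK → LOCK → SEEK  → end SEEK, rejected
w4: PARK → LOCK → SEEK → PARK → LOCK → SEEK → SEEK → SEEK → SEEK → PARK → LOCK  → end LOCK, rejected
w5: PARK → LOCK → SEEK → PARK → LOCK → SEEK → SEEK → SEEK → PARK → LOCK → SEEK → PARK  → end PARK, accepted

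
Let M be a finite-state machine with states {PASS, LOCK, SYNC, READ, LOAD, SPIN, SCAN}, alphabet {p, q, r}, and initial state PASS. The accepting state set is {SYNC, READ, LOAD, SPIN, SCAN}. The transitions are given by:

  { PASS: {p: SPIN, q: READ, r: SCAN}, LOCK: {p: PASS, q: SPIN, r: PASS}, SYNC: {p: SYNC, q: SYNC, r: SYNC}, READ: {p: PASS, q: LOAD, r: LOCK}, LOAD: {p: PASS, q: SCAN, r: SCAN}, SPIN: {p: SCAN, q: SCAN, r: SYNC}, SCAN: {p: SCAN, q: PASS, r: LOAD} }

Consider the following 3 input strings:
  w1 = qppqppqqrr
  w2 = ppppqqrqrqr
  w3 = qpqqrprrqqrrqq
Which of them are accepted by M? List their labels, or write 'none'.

w1:
  start at PASS
  read 'q': PASS → READ
  read 'p': READ → PASS
  read 'p': PASS → SPIN
  read 'q': SPIN → SCAN
  read 'p': SCAN → SCAN
  read 'p': SCAN → SCAN
  read 'q': SCAN → PASS
  read 'q': PASS → READ
  read 'r': READ → LOCK
  read 'r': LOCK → PASS
  end PASS, rejected
w2:
  start at PASS
  read 'p': PASS → SPIN
  read 'p': SPIN → SCAN
  read 'p': SCAN → SCAN
  read 'p': SCAN → SCAN
  read 'q': SCAN → PASS
  read 'q': PASS → READ
  read 'r': READ → LOCK
  read 'q': LOCK → SPIN
  read 'r': SPIN → SYNC
  read 'q': SYNC → SYNC
  read 'r': SYNC → SYNC
  end SYNC, accepted
w3:
  start at PASS
  read 'q': PASS → READ
  read 'p': READ → PASS
  read 'q': PASS → READ
  read 'q': READ → LOAD
  read 'r': LOAD → SCAN
  read 'p': SCAN → SCAN
  read 'r': SCAN → LOAD
  read 'r': LOAD → SCAN
  read 'q': SCAN → PASS
  read 'q': PASS → READ
  read 'r': READ → LOCK
  read 'r': LOCK → PASS
  read 'q': PASS → READ
  read 'q': READ → LOAD
  end LOAD, accepted

w2, w3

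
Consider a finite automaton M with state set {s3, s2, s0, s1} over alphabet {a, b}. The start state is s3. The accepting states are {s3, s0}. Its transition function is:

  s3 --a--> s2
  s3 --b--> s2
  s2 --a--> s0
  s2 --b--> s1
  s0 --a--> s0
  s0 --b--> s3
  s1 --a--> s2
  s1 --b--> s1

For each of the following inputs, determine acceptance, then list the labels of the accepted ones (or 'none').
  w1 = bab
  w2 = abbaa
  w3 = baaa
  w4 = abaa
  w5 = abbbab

w1: s3 → s2 → s0 → s3  → end s3, accepted
w2: s3 → s2 → s1 → s1 → s2 → s0  → end s0, accepted
w3: s3 → s2 → s0 → s0 → s0  → end s0, accepted
w4: s3 → s2 → s1 → s2 → s0  → end s0, accepted
w5: s3 → s2 → s1 → s1 → s1 → s2 → s1  → end s1, rejected

w1, w2, w3, w4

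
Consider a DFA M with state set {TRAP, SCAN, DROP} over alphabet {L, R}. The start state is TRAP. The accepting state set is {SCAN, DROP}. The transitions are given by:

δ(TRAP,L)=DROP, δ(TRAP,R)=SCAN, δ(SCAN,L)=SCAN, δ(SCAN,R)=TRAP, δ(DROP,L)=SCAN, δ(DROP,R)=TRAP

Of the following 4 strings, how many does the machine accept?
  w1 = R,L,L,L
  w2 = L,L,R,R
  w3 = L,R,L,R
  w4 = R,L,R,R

w1:
  start at TRAP
  read 'R': TRAP → SCAN
  read 'L': SCAN → SCAN
  read 'L': SCAN → SCAN
  read 'L': SCAN → SCAN
  end SCAN, accepted
w2:
  start at TRAP
  read 'L': TRAP → DROP
  read 'L': DROP → SCAN
  read 'R': SCAN → TRAP
  read 'R': TRAP → SCAN
  end SCAN, accepted
w3:
  start at TRAP
  read 'L': TRAP → DROP
  read 'R': DROP → TRAP
  read 'L': TRAP → DROP
  read 'R': DROP → TRAP
  end TRAP, rejected
w4:
  start at TRAP
  read 'R': TRAP → SCAN
  read 'L': SCAN → SCAN
  read 'R': SCAN → TRAP
  read 'R': TRAP → SCAN
  end SCAN, accepted

3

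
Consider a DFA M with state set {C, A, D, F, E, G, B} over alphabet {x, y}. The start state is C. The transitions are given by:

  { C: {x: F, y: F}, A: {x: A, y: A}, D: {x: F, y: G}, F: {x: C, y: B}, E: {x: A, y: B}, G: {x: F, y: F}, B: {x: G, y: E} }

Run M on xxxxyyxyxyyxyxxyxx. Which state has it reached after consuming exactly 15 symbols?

F

C → F → C → F → C → F → B → G → F → C → F → B → G → F → C → F
After 15 symbols: F.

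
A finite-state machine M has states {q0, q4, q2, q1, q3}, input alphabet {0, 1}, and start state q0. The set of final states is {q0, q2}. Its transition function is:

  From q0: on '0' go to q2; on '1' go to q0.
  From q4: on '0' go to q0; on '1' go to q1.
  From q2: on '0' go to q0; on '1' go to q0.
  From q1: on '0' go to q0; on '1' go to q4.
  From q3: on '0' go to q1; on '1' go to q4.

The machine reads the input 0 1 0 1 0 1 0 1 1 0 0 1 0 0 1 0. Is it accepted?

Yes

q0 → q2 → q0 → q2 → q0 → q2 → q0 → q2 → q0 → q0 → q2 → q0 → q0 → q2 → q0 → q0 → q2
End state q2 is accepting.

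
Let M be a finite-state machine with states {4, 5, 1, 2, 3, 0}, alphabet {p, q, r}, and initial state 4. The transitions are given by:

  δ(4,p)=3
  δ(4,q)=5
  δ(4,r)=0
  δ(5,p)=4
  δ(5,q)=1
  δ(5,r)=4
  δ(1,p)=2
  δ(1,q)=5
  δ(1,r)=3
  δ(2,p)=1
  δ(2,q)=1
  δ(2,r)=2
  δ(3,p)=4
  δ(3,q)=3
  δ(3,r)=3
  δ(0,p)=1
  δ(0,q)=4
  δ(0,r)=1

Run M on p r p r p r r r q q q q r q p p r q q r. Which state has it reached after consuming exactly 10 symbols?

3

Trace: 4 -p-> 3 -r-> 3 -p-> 4 -r-> 0 -p-> 1 -r-> 3 -r-> 3 -r-> 3 -q-> 3 -q-> 3
After 10 symbols: 3.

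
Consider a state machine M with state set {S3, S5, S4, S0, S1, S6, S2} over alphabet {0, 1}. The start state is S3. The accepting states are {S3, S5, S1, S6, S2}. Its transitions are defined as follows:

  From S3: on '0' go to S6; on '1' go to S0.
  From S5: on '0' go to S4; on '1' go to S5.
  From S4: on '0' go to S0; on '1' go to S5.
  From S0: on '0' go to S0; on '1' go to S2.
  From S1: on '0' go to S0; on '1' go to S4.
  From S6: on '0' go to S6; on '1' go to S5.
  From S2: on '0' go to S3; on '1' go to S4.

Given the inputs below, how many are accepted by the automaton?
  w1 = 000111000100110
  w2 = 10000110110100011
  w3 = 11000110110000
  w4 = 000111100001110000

1

w1:
  start at S3
  read '0': S3 → S6
  read '0': S6 → S6
  read '0': S6 → S6
  read '1': S6 → S5
  read '1': S5 → S5
  read '1': S5 → S5
  read '0': S5 → S4
  read '0': S4 → S0
  read '0': S0 → S0
  read '1': S0 → S2
  read '0': S2 → S3
  read '0': S3 → S6
  read '1': S6 → S5
  read '1': S5 → S5
  read '0': S5 → S4
  end S4, rejected
w2:
  start at S3
  read '1': S3 → S0
  read '0': S0 → S0
  read '0': S0 → S0
  read '0': S0 → S0
  read '0': S0 → S0
  read '1': S0 → S2
  read '1': S2 → S4
  read '0': S4 → S0
  read '1': S0 → S2
  read '1': S2 → S4
  read '0': S4 → S0
  read '1': S0 → S2
  read '0': S2 → S3
  read '0': S3 → S6
  read '0': S6 → S6
  read '1': S6 → S5
  read '1': S5 → S5
  end S5, accepted
w3:
  start at S3
  read '1': S3 → S0
  read '1': S0 → S2
  read '0': S2 → S3
  read '0': S3 → S6
  read '0': S6 → S6
  read '1': S6 → S5
  read '1': S5 → S5
  read '0': S5 → S4
  read '1': S4 → S5
  read '1': S5 → S5
  read '0': S5 → S4
  read '0': S4 → S0
  read '0': S0 → S0
  read '0': S0 → S0
  end S0, rejected
w4:
  start at S3
  read '0': S3 → S6
  read '0': S6 → S6
  read '0': S6 → S6
  read '1': S6 → S5
  read '1': S5 → S5
  read '1': S5 → S5
  read '1': S5 → S5
  read '0': S5 → S4
  read '0': S4 → S0
  read '0': S0 → S0
  read '0': S0 → S0
  read '1': S0 → S2
  read '1': S2 → S4
  read '1': S4 → S5
  read '0': S5 → S4
  read '0': S4 → S0
  read '0': S0 → S0
  read '0': S0 → S0
  end S0, rejected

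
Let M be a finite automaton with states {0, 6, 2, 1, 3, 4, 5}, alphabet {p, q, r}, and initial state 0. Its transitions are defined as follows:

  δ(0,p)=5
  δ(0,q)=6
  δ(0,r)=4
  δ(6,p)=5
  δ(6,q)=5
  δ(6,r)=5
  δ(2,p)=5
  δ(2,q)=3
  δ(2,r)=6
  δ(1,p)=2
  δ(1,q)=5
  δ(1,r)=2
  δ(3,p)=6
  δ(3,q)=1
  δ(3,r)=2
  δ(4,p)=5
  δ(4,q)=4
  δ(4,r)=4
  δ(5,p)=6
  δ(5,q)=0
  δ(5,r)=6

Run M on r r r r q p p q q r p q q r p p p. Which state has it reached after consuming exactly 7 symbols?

0 → 4 → 4 → 4 → 4 → 4 → 5 → 6
After 7 symbols: 6.

6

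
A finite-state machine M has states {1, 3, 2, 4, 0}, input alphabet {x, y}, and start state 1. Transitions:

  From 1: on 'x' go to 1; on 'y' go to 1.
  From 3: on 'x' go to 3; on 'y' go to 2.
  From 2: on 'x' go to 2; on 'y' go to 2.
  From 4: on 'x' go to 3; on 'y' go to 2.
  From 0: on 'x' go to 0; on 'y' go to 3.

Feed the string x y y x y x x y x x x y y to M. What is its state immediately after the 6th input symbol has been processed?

start at 1
read 'x': 1 → 1
read 'y': 1 → 1
read 'y': 1 → 1
read 'x': 1 → 1
read 'y': 1 → 1
read 'x': 1 → 1
After 6 symbols: 1.

1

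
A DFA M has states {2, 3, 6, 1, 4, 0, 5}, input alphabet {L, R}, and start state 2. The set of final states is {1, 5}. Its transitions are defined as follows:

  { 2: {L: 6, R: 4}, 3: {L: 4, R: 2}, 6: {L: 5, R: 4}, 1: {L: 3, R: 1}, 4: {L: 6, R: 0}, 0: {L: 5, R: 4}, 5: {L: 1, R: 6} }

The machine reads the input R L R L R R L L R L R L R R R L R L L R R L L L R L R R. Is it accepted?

No

Trace: 2 -R-> 4 -L-> 6 -R-> 4 -L-> 6 -R-> 4 -R-> 0 -L-> 5 -L-> 1 -R-> 1 -L-> 3 -R-> 2 -L-> 6 -R-> 4 -R-> 0 -R-> 4 -L-> 6 -R-> 4 -L-> 6 -L-> 5 -R-> 6 -R-> 4 -L-> 6 -L-> 5 -L-> 1 -R-> 1 -L-> 3 -R-> 2 -R-> 4
End state 4 is not accepting.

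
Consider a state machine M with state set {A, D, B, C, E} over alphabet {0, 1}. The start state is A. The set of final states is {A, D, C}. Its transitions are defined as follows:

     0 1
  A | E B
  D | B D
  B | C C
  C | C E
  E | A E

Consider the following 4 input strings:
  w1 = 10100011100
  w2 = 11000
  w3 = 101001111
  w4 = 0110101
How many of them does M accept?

w1: A → B → C → E → A → E → A → B → C → E → A → E  → end E, rejected
w2: A → B → C → C → C → C  → end C, accepted
w3: A → B → C → E → A → E → E → E → E → E  → end E, rejected
w4: A → E → E → E → A → B → C → E  → end E, rejected

1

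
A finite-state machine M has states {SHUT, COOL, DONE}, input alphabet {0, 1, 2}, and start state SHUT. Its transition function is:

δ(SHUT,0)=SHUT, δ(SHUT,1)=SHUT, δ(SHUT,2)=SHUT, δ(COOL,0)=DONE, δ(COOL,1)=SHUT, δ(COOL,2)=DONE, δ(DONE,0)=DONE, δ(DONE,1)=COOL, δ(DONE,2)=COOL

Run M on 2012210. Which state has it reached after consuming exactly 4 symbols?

Trace: SHUT -2-> SHUT -0-> SHUT -1-> SHUT -2-> SHUT
After 4 symbols: SHUT.

SHUT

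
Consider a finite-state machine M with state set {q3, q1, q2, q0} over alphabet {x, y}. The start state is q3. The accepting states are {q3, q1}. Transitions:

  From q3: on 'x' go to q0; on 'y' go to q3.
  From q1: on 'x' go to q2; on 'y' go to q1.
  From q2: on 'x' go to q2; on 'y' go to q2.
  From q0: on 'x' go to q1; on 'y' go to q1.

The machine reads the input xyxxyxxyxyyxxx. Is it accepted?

No

q3 → q0 → q1 → q2 → q2 → q2 → q2 → q2 → q2 → q2 → q2 → q2 → q2 → q2 → q2
End state q2 is not accepting.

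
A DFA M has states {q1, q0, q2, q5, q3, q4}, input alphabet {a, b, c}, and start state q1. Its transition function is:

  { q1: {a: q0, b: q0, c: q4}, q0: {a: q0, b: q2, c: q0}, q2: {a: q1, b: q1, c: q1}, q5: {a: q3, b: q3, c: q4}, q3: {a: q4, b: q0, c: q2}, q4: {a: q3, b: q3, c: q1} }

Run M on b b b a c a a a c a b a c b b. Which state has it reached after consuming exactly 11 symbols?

q2

Trace: q1 -b-> q0 -b-> q2 -b-> q1 -a-> q0 -c-> q0 -a-> q0 -a-> q0 -a-> q0 -c-> q0 -a-> q0 -b-> q2
After 11 symbols: q2.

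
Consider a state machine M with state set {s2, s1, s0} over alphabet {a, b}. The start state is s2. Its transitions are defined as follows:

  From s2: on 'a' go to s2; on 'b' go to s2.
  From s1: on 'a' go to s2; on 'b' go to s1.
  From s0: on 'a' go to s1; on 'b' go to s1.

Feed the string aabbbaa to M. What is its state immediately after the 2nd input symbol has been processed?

Trace: s2 -a-> s2 -a-> s2
After 2 symbols: s2.

s2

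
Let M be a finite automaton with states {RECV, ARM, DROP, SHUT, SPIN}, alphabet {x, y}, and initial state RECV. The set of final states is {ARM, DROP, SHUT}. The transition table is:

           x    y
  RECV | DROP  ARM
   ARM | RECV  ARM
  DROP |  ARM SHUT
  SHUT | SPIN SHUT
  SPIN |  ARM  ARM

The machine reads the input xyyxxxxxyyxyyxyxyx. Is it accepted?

start at RECV
read 'x': RECV → DROP
read 'y': DROP → SHUT
read 'y': SHUT → SHUT
read 'x': SHUT → SPIN
read 'x': SPIN → ARM
read 'x': ARM → RECV
read 'x': RECV → DROP
read 'x': DROP → ARM
read 'y': ARM → ARM
read 'y': ARM → ARM
read 'x': ARM → RECV
read 'y': RECV → ARM
read 'y': ARM → ARM
read 'x': ARM → RECV
read 'y': RECV → ARM
read 'x': ARM → RECV
read 'y': RECV → ARM
read 'x': ARM → RECV
End state RECV is not accepting.

No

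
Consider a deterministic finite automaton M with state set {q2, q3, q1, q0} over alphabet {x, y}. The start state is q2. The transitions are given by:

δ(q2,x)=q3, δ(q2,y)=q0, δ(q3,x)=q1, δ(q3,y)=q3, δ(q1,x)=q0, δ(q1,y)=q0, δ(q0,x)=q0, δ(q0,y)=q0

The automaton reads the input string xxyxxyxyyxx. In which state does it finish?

Trace: q2 -x-> q3 -x-> q1 -y-> q0 -x-> q0 -x-> q0 -y-> q0 -x-> q0 -y-> q0 -y-> q0 -x-> q0 -x-> q0

q0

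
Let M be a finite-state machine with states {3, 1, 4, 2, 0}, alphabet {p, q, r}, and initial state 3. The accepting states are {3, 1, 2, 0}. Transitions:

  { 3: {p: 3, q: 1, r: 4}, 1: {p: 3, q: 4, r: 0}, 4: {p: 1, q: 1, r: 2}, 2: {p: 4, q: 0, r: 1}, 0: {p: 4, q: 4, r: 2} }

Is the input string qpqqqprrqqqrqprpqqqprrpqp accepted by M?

Yes

start at 3
read 'q': 3 → 1
read 'p': 1 → 3
read 'q': 3 → 1
read 'q': 1 → 4
read 'q': 4 → 1
read 'p': 1 → 3
read 'r': 3 → 4
read 'r': 4 → 2
read 'q': 2 → 0
read 'q': 0 → 4
read 'q': 4 → 1
read 'r': 1 → 0
read 'q': 0 → 4
read 'p': 4 → 1
read 'r': 1 → 0
read 'p': 0 → 4
read 'q': 4 → 1
read 'q': 1 → 4
read 'q': 4 → 1
read 'p': 1 → 3
read 'r': 3 → 4
read 'r': 4 → 2
read 'p': 2 → 4
read 'q': 4 → 1
read 'p': 1 → 3
End state 3 is accepting.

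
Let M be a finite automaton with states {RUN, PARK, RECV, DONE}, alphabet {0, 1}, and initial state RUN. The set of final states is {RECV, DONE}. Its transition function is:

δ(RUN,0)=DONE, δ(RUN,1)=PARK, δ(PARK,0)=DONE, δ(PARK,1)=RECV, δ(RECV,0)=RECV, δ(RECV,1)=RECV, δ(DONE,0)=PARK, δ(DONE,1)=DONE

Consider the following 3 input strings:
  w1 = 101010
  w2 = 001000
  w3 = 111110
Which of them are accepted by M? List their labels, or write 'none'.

w1, w2, w3

w1: Trace: RUN -1-> PARK -0-> DONE -1-> DONE -0-> PARK -1-> RECV -0-> RECV  → end RECV, accepted
w2: Trace: RUN -0-> DONE -0-> PARK -1-> RECV -0-> RECV -0-> RECV -0-> RECV  → end RECV, accepted
w3: Trace: RUN -1-> PARK -1-> RECV -1-> RECV -1-> RECV -1-> RECV -0-> RECV  → end RECV, accepted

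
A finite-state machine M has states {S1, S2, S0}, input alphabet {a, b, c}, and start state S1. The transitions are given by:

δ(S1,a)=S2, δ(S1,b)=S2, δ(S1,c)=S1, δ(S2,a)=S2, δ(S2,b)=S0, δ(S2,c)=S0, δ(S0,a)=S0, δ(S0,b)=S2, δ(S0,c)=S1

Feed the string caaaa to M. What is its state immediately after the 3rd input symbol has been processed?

Trace: S1 -c-> S1 -a-> S2 -a-> S2
After 3 symbols: S2.

S2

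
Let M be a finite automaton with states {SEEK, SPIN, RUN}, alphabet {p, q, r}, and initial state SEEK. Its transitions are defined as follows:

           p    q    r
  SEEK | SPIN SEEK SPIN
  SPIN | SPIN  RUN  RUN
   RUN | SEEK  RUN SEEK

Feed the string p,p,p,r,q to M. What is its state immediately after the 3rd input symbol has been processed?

SEEK → SPIN → SPIN → SPIN
After 3 symbols: SPIN.

SPIN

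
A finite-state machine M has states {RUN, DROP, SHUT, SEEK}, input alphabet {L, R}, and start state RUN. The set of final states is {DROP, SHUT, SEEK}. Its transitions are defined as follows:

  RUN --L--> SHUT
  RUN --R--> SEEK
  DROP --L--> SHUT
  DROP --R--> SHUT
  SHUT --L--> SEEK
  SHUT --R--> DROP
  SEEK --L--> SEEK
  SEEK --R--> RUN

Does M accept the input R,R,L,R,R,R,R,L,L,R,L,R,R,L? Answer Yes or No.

Yes

start at RUN
read 'R': RUN → SEEK
read 'R': SEEK → RUN
read 'L': RUN → SHUT
read 'R': SHUT → DROP
read 'R': DROP → SHUT
read 'R': SHUT → DROP
read 'R': DROP → SHUT
read 'L': SHUT → SEEK
read 'L': SEEK → SEEK
read 'R': SEEK → RUN
read 'L': RUN → SHUT
read 'R': SHUT → DROP
read 'R': DROP → SHUT
read 'L': SHUT → SEEK
End state SEEK is accepting.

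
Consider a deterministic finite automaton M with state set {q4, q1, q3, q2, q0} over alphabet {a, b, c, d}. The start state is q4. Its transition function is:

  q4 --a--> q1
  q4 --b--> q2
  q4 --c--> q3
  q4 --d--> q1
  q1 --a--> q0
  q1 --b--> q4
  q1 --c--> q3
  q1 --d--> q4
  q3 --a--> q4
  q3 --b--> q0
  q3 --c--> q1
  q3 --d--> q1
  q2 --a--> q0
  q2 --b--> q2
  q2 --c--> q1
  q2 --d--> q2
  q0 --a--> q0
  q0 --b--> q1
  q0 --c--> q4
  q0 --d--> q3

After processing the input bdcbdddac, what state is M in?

q4

start at q4
read 'b': q4 → q2
read 'd': q2 → q2
read 'c': q2 → q1
read 'b': q1 → q4
read 'd': q4 → q1
read 'd': q1 → q4
read 'd': q4 → q1
read 'a': q1 → q0
read 'c': q0 → q4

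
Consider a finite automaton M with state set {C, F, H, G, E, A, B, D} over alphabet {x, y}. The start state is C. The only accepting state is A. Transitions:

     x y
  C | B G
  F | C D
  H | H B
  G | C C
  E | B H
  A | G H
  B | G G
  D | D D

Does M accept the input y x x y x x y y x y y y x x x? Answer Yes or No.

No

C → G → C → B → G → C → B → G → C → B → G → C → G → C → B → G
End state G is not accepting.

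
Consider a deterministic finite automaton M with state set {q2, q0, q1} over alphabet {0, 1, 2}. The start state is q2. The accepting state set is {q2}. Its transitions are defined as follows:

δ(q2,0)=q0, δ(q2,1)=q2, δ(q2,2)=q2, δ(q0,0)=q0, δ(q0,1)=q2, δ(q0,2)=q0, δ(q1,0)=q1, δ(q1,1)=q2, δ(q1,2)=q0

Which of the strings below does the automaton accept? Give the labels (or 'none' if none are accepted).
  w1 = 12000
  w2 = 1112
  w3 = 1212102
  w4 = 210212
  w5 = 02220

w2, w4

w1: q2 → q2 → q2 → q0 → q0 → q0  → end q0, rejected
w2: q2 → q2 → q2 → q2 → q2  → end q2, accepted
w3: q2 → q2 → q2 → q2 → q2 → q2 → q0 → q0  → end q0, rejected
w4: q2 → q2 → q2 → q0 → q0 → q2 → q2  → end q2, accepted
w5: q2 → q0 → q0 → q0 → q0 → q0  → end q0, rejected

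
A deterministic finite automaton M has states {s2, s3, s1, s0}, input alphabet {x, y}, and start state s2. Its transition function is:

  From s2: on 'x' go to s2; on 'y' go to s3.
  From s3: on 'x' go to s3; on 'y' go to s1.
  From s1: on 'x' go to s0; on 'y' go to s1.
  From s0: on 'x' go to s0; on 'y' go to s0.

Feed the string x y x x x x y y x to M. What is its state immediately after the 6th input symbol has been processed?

s3

s2 → s2 → s3 → s3 → s3 → s3 → s3
After 6 symbols: s3.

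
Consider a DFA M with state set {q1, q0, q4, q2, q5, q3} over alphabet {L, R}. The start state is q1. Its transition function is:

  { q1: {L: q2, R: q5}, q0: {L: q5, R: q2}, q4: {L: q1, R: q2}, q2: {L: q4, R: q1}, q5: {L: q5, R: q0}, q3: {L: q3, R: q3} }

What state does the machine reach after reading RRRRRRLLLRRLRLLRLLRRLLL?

q2

start at q1
read 'R': q1 → q5
read 'R': q5 → q0
read 'R': q0 → q2
read 'R': q2 → q1
read 'R': q1 → q5
read 'R': q5 → q0
read 'L': q0 → q5
read 'L': q5 → q5
read 'L': q5 → q5
read 'R': q5 → q0
read 'R': q0 → q2
read 'L': q2 → q4
read 'R': q4 → q2
read 'L': q2 → q4
read 'L': q4 → q1
read 'R': q1 → q5
read 'L': q5 → q5
read 'L': q5 → q5
read 'R': q5 → q0
read 'R': q0 → q2
read 'L': q2 → q4
read 'L': q4 → q1
read 'L': q1 → q2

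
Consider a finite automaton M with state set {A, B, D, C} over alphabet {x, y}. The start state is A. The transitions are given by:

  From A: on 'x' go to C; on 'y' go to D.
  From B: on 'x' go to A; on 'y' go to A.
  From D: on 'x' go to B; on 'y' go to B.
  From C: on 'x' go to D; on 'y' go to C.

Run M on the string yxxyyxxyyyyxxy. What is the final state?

A

A → D → B → A → D → B → A → C → C → C → C → C → D → B → A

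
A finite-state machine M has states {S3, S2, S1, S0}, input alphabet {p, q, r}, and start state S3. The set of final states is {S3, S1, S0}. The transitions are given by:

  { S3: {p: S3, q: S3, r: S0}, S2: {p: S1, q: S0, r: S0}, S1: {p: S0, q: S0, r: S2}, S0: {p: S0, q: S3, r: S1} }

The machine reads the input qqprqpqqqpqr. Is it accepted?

Trace: S3 -q-> S3 -q-> S3 -p-> S3 -r-> S0 -q-> S3 -p-> S3 -q-> S3 -q-> S3 -q-> S3 -p-> S3 -q-> S3 -r-> S0
End state S0 is accepting.

Yes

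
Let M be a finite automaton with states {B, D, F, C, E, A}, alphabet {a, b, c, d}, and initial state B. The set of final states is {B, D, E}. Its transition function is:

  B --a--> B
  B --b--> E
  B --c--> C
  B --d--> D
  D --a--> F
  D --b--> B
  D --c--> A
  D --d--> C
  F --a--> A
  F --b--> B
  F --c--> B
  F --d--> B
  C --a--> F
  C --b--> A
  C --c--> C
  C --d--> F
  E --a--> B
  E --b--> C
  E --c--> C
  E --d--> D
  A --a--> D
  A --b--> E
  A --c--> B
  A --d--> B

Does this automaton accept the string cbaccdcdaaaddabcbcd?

Trace: B -c-> C -b-> A -a-> D -c-> A -c-> B -d-> D -c-> A -d-> B -a-> B -a-> B -a-> B -d-> D -d-> C -a-> F -b-> B -c-> C -b-> A -c-> B -d-> D
End state D is accepting.

Yes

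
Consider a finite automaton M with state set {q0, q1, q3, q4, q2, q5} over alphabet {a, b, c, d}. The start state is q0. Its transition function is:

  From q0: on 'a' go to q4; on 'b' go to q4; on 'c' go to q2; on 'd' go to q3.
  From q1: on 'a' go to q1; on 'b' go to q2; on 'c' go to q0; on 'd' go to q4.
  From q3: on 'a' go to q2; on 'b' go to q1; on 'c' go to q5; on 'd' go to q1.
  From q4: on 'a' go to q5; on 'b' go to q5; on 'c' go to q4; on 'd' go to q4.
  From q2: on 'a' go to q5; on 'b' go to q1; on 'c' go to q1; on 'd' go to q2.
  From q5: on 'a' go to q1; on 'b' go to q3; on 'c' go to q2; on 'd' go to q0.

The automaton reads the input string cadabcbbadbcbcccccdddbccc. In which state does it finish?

q0

Trace: q0 -c-> q2 -a-> q5 -d-> q0 -a-> q4 -b-> q5 -c-> q2 -b-> q1 -b-> q2 -a-> q5 -d-> q0 -b-> q4 -c-> q4 -b-> q5 -c-> q2 -c-> q1 -c-> q0 -c-> q2 -c-> q1 -d-> q4 -d-> q4 -d-> q4 -b-> q5 -c-> q2 -c-> q1 -c-> q0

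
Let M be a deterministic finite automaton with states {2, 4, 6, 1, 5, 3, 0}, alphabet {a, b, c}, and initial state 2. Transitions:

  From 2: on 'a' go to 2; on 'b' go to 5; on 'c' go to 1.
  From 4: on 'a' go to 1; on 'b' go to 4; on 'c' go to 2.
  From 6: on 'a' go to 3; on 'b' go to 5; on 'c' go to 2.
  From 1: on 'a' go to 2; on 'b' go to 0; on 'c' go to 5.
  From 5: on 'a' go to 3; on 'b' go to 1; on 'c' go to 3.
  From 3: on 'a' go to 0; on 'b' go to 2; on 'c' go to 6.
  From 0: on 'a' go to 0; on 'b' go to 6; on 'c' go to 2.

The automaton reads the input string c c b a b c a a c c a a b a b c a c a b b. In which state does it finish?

1

start at 2
read 'c': 2 → 1
read 'c': 1 → 5
read 'b': 5 → 1
read 'a': 1 → 2
read 'b': 2 → 5
read 'c': 5 → 3
read 'a': 3 → 0
read 'a': 0 → 0
read 'c': 0 → 2
read 'c': 2 → 1
read 'a': 1 → 2
read 'a': 2 → 2
read 'b': 2 → 5
read 'a': 5 → 3
read 'b': 3 → 2
read 'c': 2 → 1
read 'a': 1 → 2
read 'c': 2 → 1
read 'a': 1 → 2
read 'b': 2 → 5
read 'b': 5 → 1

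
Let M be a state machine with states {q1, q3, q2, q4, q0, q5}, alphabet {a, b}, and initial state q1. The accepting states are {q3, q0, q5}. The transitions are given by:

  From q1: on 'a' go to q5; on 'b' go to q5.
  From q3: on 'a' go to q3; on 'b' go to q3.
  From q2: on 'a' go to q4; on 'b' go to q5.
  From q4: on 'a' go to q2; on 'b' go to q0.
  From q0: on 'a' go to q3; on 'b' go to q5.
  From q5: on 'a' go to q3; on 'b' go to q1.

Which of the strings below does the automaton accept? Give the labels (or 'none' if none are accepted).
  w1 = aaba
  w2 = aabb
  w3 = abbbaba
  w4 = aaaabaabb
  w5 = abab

w1: Trace: q1 -a-> q5 -a-> q3 -b-> q3 -a-> q3  → end q3, accepted
w2: Trace: q1 -a-> q5 -a-> q3 -b-> q3 -b-> q3  → end q3, accepted
w3: Trace: q1 -a-> q5 -b-> q1 -b-> q5 -b-> q1 -a-> q5 -b-> q1 -a-> q5  → end q5, accepted
w4: Trace: q1 -a-> q5 -a-> q3 -a-> q3 -a-> q3 -b-> q3 -a-> q3 -a-> q3 -b-> q3 -b-> q3  → end q3, accepted
w5: Trace: q1 -a-> q5 -b-> q1 -a-> q5 -b-> q1  → end q1, rejected

w1, w2, w3, w4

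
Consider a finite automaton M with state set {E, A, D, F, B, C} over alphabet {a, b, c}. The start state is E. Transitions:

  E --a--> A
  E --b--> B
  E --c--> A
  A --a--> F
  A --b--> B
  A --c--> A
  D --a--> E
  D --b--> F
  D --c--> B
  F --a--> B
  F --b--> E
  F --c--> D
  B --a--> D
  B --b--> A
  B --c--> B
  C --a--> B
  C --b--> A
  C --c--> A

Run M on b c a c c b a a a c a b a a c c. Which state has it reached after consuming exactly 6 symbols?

E → B → B → D → B → B → A
After 6 symbols: A.

A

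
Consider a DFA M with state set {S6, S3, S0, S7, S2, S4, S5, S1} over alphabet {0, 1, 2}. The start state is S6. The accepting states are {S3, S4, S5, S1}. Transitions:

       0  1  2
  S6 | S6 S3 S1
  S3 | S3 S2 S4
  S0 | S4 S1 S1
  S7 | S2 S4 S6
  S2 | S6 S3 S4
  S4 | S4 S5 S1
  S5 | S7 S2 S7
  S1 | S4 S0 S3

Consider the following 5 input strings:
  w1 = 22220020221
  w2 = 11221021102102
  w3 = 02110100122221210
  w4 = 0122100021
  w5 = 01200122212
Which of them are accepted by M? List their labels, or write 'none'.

w2, w3, w5

w1: Trace: S6 -2-> S1 -2-> S3 -2-> S4 -2-> S1 -0-> S4 -0-> S4 -2-> S1 -0-> S4 -2-> S1 -2-> S3 -1-> S2  → end S2, rejected
w2: Trace: S6 -1-> S3 -1-> S2 -2-> S4 -2-> S1 -1-> S0 -0-> S4 -2-> S1 -1-> S0 -1-> S1 -0-> S4 -2-> S1 -1-> S0 -0-> S4 -2-> S1  → end S1, accepted
w3: Trace: S6 -0-> S6 -2-> S1 -1-> S0 -1-> S1 -0-> S4 -1-> S5 -0-> S7 -0-> S2 -1-> S3 -2-> S4 -2-> S1 -2-> S3 -2-> S4 -1-> S5 -2-> S7 -1-> S4 -0-> S4  → end S4, accepted
w4: Trace: S6 -0-> S6 -1-> S3 -2-> S4 -2-> S1 -1-> S0 -0-> S4 -0-> S4 -0-> S4 -2-> S1 -1-> S0  → end S0, rejected
w5: Trace: S6 -0-> S6 -1-> S3 -2-> S4 -0-> S4 -0-> S4 -1-> S5 -2-> S7 -2-> S6 -2-> S1 -1-> S0 -2-> S1  → end S1, accepted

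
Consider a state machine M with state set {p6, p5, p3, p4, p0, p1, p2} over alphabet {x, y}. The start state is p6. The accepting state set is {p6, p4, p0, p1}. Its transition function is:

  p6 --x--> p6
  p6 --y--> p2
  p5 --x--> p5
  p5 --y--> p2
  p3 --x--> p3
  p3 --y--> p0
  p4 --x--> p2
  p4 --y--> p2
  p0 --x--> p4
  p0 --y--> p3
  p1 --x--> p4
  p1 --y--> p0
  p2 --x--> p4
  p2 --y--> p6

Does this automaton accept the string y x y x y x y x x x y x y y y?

No

start at p6
read 'y': p6 → p2
read 'x': p2 → p4
read 'y': p4 → p2
read 'x': p2 → p4
read 'y': p4 → p2
read 'x': p2 → p4
read 'y': p4 → p2
read 'x': p2 → p4
read 'x': p4 → p2
read 'x': p2 → p4
read 'y': p4 → p2
read 'x': p2 → p4
read 'y': p4 → p2
read 'y': p2 → p6
read 'y': p6 → p2
End state p2 is not accepting.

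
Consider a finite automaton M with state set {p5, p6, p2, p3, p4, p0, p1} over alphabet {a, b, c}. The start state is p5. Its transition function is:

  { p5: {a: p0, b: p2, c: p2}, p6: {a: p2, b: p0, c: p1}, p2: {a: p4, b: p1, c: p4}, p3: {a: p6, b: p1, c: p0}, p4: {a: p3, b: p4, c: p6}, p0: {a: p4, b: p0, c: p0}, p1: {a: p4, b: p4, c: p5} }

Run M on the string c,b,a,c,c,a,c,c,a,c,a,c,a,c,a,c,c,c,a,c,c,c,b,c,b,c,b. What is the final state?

p0

Trace: p5 -c-> p2 -b-> p1 -a-> p4 -c-> p6 -c-> p1 -a-> p4 -c-> p6 -c-> p1 -a-> p4 -c-> p6 -a-> p2 -c-> p4 -a-> p3 -c-> p0 -a-> p4 -c-> p6 -c-> p1 -c-> p5 -a-> p0 -c-> p0 -c-> p0 -c-> p0 -b-> p0 -c-> p0 -b-> p0 -c-> p0 -b-> p0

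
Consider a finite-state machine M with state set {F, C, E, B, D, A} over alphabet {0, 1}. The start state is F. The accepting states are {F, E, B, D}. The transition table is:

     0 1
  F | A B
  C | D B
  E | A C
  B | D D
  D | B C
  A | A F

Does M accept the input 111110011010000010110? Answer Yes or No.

Yes

Trace: F -1-> B -1-> D -1-> C -1-> B -1-> D -0-> B -0-> D -1-> C -1-> B -0-> D -1-> C -0-> D -0-> B -0-> D -0-> B -0-> D -1-> C -0-> D -1-> C -1-> B -0-> D
End state D is accepting.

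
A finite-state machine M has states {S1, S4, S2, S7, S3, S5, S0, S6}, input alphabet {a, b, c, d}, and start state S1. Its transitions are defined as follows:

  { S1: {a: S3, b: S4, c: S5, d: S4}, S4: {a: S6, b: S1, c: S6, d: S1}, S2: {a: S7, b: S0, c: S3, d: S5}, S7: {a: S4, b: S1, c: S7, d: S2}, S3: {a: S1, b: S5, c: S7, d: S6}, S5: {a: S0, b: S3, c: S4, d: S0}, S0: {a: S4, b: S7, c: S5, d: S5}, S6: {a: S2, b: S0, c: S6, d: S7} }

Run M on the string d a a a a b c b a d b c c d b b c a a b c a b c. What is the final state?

S7

start at S1
read 'd': S1 → S4
read 'a': S4 → S6
read 'a': S6 → S2
read 'a': S2 → S7
read 'a': S7 → S4
read 'b': S4 → S1
read 'c': S1 → S5
read 'b': S5 → S3
read 'a': S3 → S1
read 'd': S1 → S4
read 'b': S4 → S1
read 'c': S1 → S5
read 'c': S5 → S4
read 'd': S4 → S1
read 'b': S1 → S4
read 'b': S4 → S1
read 'c': S1 → S5
read 'a': S5 → S0
read 'a': S0 → S4
read 'b': S4 → S1
read 'c': S1 → S5
read 'a': S5 → S0
read 'b': S0 → S7
read 'c': S7 → S7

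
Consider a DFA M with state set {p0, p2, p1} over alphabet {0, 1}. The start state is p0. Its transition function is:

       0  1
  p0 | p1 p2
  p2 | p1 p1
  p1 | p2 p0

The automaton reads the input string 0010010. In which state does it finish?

p1

p0 → p1 → p2 → p1 → p2 → p1 → p0 → p1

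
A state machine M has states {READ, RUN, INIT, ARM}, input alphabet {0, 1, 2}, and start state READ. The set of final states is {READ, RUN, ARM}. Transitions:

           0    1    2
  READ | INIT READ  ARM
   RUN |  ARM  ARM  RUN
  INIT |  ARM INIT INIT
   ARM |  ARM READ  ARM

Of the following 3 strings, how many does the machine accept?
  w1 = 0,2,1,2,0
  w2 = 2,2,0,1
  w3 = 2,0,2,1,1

w1: READ → INIT → INIT → INIT → INIT → ARM  → end ARM, accepted
w2: READ → ARM → ARM → ARM → READ  → end READ, accepted
w3: READ → ARM → ARM → ARM → READ → READ  → end READ, accepted

3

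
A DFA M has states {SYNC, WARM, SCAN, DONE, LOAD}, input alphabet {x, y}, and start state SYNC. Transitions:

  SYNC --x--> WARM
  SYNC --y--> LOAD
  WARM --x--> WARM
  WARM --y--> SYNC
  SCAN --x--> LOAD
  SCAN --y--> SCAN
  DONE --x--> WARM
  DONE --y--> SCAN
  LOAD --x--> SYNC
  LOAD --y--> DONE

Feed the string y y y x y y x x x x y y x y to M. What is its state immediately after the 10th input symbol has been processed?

WARM

Trace: SYNC -y-> LOAD -y-> DONE -y-> SCAN -x-> LOAD -y-> DONE -y-> SCAN -x-> LOAD -x-> SYNC -x-> WARM -x-> WARM
After 10 symbols: WARM.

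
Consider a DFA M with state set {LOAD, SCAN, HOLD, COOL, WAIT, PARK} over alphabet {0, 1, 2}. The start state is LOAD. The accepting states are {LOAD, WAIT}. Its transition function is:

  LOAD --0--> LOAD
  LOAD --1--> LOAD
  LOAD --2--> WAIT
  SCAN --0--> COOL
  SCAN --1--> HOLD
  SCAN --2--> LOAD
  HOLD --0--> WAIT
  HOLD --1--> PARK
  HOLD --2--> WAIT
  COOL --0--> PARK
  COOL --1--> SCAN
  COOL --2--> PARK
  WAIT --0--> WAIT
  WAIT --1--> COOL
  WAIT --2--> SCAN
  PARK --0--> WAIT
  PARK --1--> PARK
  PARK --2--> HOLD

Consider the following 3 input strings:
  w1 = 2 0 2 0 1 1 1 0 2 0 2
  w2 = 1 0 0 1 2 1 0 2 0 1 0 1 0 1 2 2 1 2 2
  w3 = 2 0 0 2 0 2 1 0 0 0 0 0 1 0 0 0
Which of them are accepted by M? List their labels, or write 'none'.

w2, w3

w1:
  start at LOAD
  read '2': LOAD → WAIT
  read '0': WAIT → WAIT
  read '2': WAIT → SCAN
  read '0': SCAN → COOL
  read '1': COOL → SCAN
  read '1': SCAN → HOLD
  read '1': HOLD → PARK
  read '0': PARK → WAIT
  read '2': WAIT → SCAN
  read '0': SCAN → COOL
  read '2': COOL → PARK
  end PARK, rejected
w2:
  start at LOAD
  read '1': LOAD → LOAD
  read '0': LOAD → LOAD
  read '0': LOAD → LOAD
  read '1': LOAD → LOAD
  read '2': LOAD → WAIT
  read '1': WAIT → COOL
  read '0': COOL → PARK
  read '2': PARK → HOLD
  read '0': HOLD → WAIT
  read '1': WAIT → COOL
  read '0': COOL → PARK
  read '1': PARK → PARK
  read '0': PARK → WAIT
  read '1': WAIT → COOL
  read '2': COOL → PARK
  read '2': PARK → HOLD
  read '1': HOLD → PARK
  read '2': PARK → HOLD
  read '2': HOLD → WAIT
  end WAIT, accepted
w3:
  start at LOAD
  read '2': LOAD → WAIT
  read '0': WAIT → WAIT
  read '0': WAIT → WAIT
  read '2': WAIT → SCAN
  read '0': SCAN → COOL
  read '2': COOL → PARK
  read '1': PARK → PARK
  read '0': PARK → WAIT
  read '0': WAIT → WAIT
  read '0': WAIT → WAIT
  read '0': WAIT → WAIT
  read '0': WAIT → WAIT
  read '1': WAIT → COOL
  read '0': COOL → PARK
  read '0': PARK → WAIT
  read '0': WAIT → WAIT
  end WAIT, accepted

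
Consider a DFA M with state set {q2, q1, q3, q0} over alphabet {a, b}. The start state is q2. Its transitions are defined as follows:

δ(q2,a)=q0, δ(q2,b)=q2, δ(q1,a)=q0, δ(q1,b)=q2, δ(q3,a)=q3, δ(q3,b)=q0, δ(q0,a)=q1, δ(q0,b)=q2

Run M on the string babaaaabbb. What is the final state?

q2

start at q2
read 'b': q2 → q2
read 'a': q2 → q0
read 'b': q0 → q2
read 'a': q2 → q0
read 'a': q0 → q1
read 'a': q1 → q0
read 'a': q0 → q1
read 'b': q1 → q2
read 'b': q2 → q2
read 'b': q2 → q2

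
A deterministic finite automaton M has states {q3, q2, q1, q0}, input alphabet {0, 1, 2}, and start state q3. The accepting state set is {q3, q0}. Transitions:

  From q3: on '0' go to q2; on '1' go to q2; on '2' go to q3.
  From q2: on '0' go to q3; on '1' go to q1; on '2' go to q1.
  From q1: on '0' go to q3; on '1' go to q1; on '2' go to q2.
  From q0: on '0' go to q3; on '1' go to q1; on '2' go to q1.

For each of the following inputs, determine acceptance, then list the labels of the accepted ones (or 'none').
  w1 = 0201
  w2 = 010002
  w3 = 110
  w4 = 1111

w2, w3

w1:
  start at q3
  read '0': q3 → q2
  read '2': q2 → q1
  read '0': q1 → q3
  read '1': q3 → q2
  end q2, rejected
w2:
  start at q3
  read '0': q3 → q2
  read '1': q2 → q1
  read '0': q1 → q3
  read '0': q3 → q2
  read '0': q2 → q3
  read '2': q3 → q3
  end q3, accepted
w3:
  start at q3
  read '1': q3 → q2
  read '1': q2 → q1
  read '0': q1 → q3
  end q3, accepted
w4:
  start at q3
  read '1': q3 → q2
  read '1': q2 → q1
  read '1': q1 → q1
  read '1': q1 → q1
  end q1, rejected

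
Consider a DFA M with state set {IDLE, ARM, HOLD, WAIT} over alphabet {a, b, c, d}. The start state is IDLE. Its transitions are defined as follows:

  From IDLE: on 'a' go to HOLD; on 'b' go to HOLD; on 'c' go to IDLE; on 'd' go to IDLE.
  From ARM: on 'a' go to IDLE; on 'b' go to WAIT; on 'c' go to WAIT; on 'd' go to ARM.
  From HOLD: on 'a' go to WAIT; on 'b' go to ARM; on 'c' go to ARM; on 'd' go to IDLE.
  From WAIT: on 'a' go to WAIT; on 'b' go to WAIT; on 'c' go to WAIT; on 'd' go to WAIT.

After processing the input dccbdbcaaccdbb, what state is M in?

Trace: IDLE -d-> IDLE -c-> IDLE -c-> IDLE -b-> HOLD -d-> IDLE -b-> HOLD -c-> ARM -a-> IDLE -a-> HOLD -c-> ARM -c-> WAIT -d-> WAIT -b-> WAIT -b-> WAIT

WAIT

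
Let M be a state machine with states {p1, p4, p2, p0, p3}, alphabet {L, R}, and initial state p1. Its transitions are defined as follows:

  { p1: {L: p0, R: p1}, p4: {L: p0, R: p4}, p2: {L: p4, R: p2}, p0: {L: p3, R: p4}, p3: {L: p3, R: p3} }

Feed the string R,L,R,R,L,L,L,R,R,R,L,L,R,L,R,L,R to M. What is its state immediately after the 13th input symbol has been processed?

p3

Trace: p1 -R-> p1 -L-> p0 -R-> p4 -R-> p4 -L-> p0 -L-> p3 -L-> p3 -R-> p3 -R-> p3 -R-> p3 -L-> p3 -L-> p3 -R-> p3
After 13 symbols: p3.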